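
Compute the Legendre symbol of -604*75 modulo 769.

-1

By multiplicativity, (-604·75|769) = (-604|769)·(75|769).
First factor (-604|769):
(-604|769)
  = (165|769)    [-604 ≡ 165 mod 769]
  = (769|165)    [QR: 165 ≡ 1 mod 4, sign kept]
  = (109|165)    [769 ≡ 109 mod 165]
  = (165|109)    [QR: 109 ≡ 1 mod 4, sign kept]
  = (56|109)    [165 ≡ 56 mod 109]
  = -(7|109)    [109 ≡ 5 mod 8 ⇒ (2|109)^3 = -1]
  = -(109|7)    [QR: 109 ≡ 1 mod 4, sign kept]
  = -(4|7)    [109 ≡ 4 mod 7]
  = -(1|7)    [7 ≡ 7 mod 8 ⇒ (2|7)^2 = +1]
  = -1    [(1|7) = 1]
Second factor (75|769):
(75|769)
  = (769|75)    [QR: 769 ≡ 1 mod 4, sign kept]
  = (19|75)    [769 ≡ 19 mod 75]
  = -(75|19)    [QR: both ≡ 3 mod 4, sign flips]
  = -(18|19)    [75 ≡ 18 mod 19]
  = (9|19)    [19 ≡ 3 mod 8 ⇒ (2|19) = -1]
  = (19|9)    [QR: 9 ≡ 1 mod 4, sign kept]
  = (1|9)    [19 ≡ 1 mod 9]
  = 1    [(1|9) = 1]
Product: (-1)·(1) = -1.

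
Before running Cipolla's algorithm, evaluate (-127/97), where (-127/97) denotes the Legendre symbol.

-1

(-127/97)
  = (127/97)    [97 ≡ 1 mod 4 ⇒ (-1/97) = +1]
  = (30/97)    [127 ≡ 30 mod 97]
  = (15/97)    [97 ≡ 1 mod 8 ⇒ (2/97) = +1]
  = (97/15)    [QR: 97 ≡ 1 mod 4, sign kept]
  = (7/15)    [97 ≡ 7 mod 15]
  = -(15/7)    [QR: both ≡ 3 mod 4, sign flips]
  = -(1/7)    [15 ≡ 1 mod 7]
  = -1    [(1/7) = 1]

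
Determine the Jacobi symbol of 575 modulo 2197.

(575/2197)
  = (2197/575)    [QR: 2197 ≡ 1 mod 4, sign kept]
  = (472/575)    [2197 ≡ 472 mod 575]
  = (59/575)    [575 ≡ 7 mod 8 ⇒ (2/575)^3 = +1]
  = -(575/59)    [QR: both ≡ 3 mod 4, sign flips]
  = -(44/59)    [575 ≡ 44 mod 59]
  = -(11/59)    [59 ≡ 3 mod 8 ⇒ (2/59)^2 = +1]
  = (59/11)    [QR: both ≡ 3 mod 4, sign flips]
  = (4/11)    [59 ≡ 4 mod 11]
  = (1/11)    [11 ≡ 3 mod 8 ⇒ (2/11)^2 = +1]
  = 1    [(1/11) = 1]

1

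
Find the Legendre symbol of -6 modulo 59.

1

(-6/59)
  = (53/59)    [-6 ≡ 53 mod 59]
  = (59/53)    [QR: 53 ≡ 1 mod 4, sign kept]
  = (6/53)    [59 ≡ 6 mod 53]
  = -(3/53)    [53 ≡ 5 mod 8 ⇒ (2/53) = -1]
  = -(53/3)    [QR: 53 ≡ 1 mod 4, sign kept]
  = -(2/3)    [53 ≡ 2 mod 3]
  = (1/3)    [3 ≡ 3 mod 8 ⇒ (2/3) = -1]
  = 1    [(1/3) = 1]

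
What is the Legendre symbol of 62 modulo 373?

-1

(62/373)
  = -(31/373)    [373 ≡ 5 mod 8 ⇒ (2/373) = -1]
  = -(373/31)    [QR: 373 ≡ 1 mod 4, sign kept]
  = -(1/31)    [373 ≡ 1 mod 31]
  = -1    [(1/31) = 1]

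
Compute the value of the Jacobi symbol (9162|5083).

1

Reduce the numerator: 9162 ≡ 4079 (mod 5083), so (9162|5083) = (4079|5083).
Both 4079 ≡ 3 and 5083 ≡ 3 (mod 4), so reciprocity gives (4079|5083) = -(5083|4079). Reduce: 5083 ≡ 1004 (mod 4079). Now have -(1004|4079).
Factor out 2: 1004 = 2^2·251. Since 4079 ≡ 7 (mod 8), (2|4079) = +1, and (2|4079)^2 = +1. Now have -(251|4079).
Both 251 ≡ 3 and 4079 ≡ 3 (mod 4), so reciprocity gives (251|4079) = -(4079|251). Reduce: 4079 ≡ 63 (mod 251). Now have (63|251).
Both 63 ≡ 3 and 251 ≡ 3 (mod 4), so reciprocity gives (63|251) = -(251|63). Reduce: 251 ≡ 62 (mod 63). Now have -(62|63).
Factor out 2: 62 = 2·31. Since 63 ≡ 7 (mod 8), (2|63) = +1. Now have -(31|63).
Both 31 ≡ 3 and 63 ≡ 3 (mod 4), so reciprocity gives (31|63) = -(63|31). Reduce: 63 ≡ 1 (mod 31). Now have (1|31).
(1|31) = 1. Collecting the sign factors: 1.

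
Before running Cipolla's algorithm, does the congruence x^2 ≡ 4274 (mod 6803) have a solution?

(4274|6803)
  = -(2137|6803)    [6803 ≡ 3 mod 8 ⇒ (2|6803) = -1]
  = -(6803|2137)    [QR: 2137 ≡ 1 mod 4, sign kept]
  = -(392|2137)    [6803 ≡ 392 mod 2137]
  = -(49|2137)    [2137 ≡ 1 mod 8 ⇒ (2|2137)^3 = +1]
  = -(2137|49)    [QR: 49 ≡ 1 mod 4, sign kept]
  = -(30|49)    [2137 ≡ 30 mod 49]
  = -(15|49)    [49 ≡ 1 mod 8 ⇒ (2|49) = +1]
  = -(49|15)    [QR: 49 ≡ 1 mod 4, sign kept]
  = -(4|15)    [49 ≡ 4 mod 15]
  = -(1|15)    [15 ≡ 7 mod 8 ⇒ (2|15)^2 = +1]
  = -1    [(1|15) = 1]
The Legendre symbol is -1, so x^2 ≡ 4274 (mod 6803) has no solution.

no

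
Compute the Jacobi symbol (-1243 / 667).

-1

(-1243 / 667)
  = (91 / 667)    [-1243 ≡ 91 mod 667]
  = -(667 / 91)    [QR: both ≡ 3 mod 4, sign flips]
  = -(30 / 91)    [667 ≡ 30 mod 91]
  = (15 / 91)    [91 ≡ 3 mod 8 ⇒ (2 / 91) = -1]
  = -(91 / 15)    [QR: both ≡ 3 mod 4, sign flips]
  = -(1 / 15)    [91 ≡ 1 mod 15]
  = -1    [(1 / 15) = 1]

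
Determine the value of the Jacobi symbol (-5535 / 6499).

(-5535 / 6499)
  = (964 / 6499)    [-5535 ≡ 964 mod 6499]
  = (241 / 6499)    [6499 ≡ 3 mod 8 ⇒ (2 / 6499)^2 = +1]
  = (6499 / 241)    [QR: 241 ≡ 1 mod 4, sign kept]
  = (233 / 241)    [6499 ≡ 233 mod 241]
  = (241 / 233)    [QR: 233 ≡ 1 mod 4, sign kept]
  = (8 / 233)    [241 ≡ 8 mod 233]
  = (1 / 233)    [233 ≡ 1 mod 8 ⇒ (2 / 233)^3 = +1]
  = 1    [(1 / 233) = 1]

1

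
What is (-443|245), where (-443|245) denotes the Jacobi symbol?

-1

Reduce the numerator: -443 ≡ 47 (mod 245), so (-443|245) = (47|245).
245 ≡ 1 (mod 4), so quadratic reciprocity gives (47|245) = (245|47). Reduce: 245 ≡ 10 (mod 47). Now have (10|47).
Factor out 2: 10 = 2·5. Since 47 ≡ 7 (mod 8), (2|47) = +1. Now have (5|47).
5 ≡ 1 (mod 4), so quadratic reciprocity gives (5|47) = (47|5). Reduce: 47 ≡ 2 (mod 5). Now have (2|5).
Factor out 2: 2 = 2. Since 5 ≡ 5 (mod 8), (2|5) = -1. Now have -(1|5).
(1|5) = 1. Collecting the sign factors: -1.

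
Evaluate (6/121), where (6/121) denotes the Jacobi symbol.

1

Factor out 2: 6 = 2·3. Since 121 ≡ 1 (mod 8), (2/121) = +1. Now have (3/121).
121 ≡ 1 (mod 4), so quadratic reciprocity gives (3/121) = (121/3). Reduce: 121 ≡ 1 (mod 3). Now have (1/3).
(1/3) = 1. Collecting the sign factors: 1.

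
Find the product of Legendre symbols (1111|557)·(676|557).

-1

By multiplicativity, (1111·676|557) = (1111|557)·(676|557).
First factor (1111|557):
Reduce the numerator: 1111 ≡ 554 (mod 557), so (1111|557) = (554|557).
Factor out 2: 554 = 2·277. Since 557 ≡ 5 (mod 8), (2|557) = -1. Now have -(277|557).
277 ≡ 1 (mod 4), so quadratic reciprocity gives (277|557) = (557|277). Reduce: 557 ≡ 3 (mod 277). Now have -(3|277).
277 ≡ 1 (mod 4), so quadratic reciprocity gives (3|277) = (277|3). Reduce: 277 ≡ 1 (mod 3). Now have -(1|3).
(1|3) = 1. Collecting the sign factors: -1.
Second factor (676|557):
Reduce the numerator: 676 ≡ 119 (mod 557), so (676|557) = (119|557).
557 ≡ 1 (mod 4), so quadratic reciprocity gives (119|557) = (557|119). Reduce: 557 ≡ 81 (mod 119). Now have (81|119).
81 ≡ 1 (mod 4), so quadratic reciprocity gives (81|119) = (119|81). Reduce: 119 ≡ 38 (mod 81). Now have (38|81).
Factor out 2: 38 = 2·19. Since 81 ≡ 1 (mod 8), (2|81) = +1. Now have (19|81).
81 ≡ 1 (mod 4), so quadratic reciprocity gives (19|81) = (81|19). Reduce: 81 ≡ 5 (mod 19). Now have (5|19).
5 ≡ 1 (mod 4), so quadratic reciprocity gives (5|19) = (19|5). Reduce: 19 ≡ 4 (mod 5). Now have (4|5).
Factor out 2: 4 = 2^2. Since 5 ≡ 5 (mod 8), (2|5) = -1, and (2|5)^2 = +1. Now have (1|5).
(1|5) = 1. Collecting the sign factors: 1.
Product: (-1)·(1) = -1.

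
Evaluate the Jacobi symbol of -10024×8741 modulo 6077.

By multiplicativity, (-10024·8741 / 6077) = (-10024 / 6077)·(8741 / 6077).
First factor (-10024 / 6077):
Pull out -1: (-10024 / 6077) = (-1 / 6077)·(10024 / 6077). Since 6077 ≡ 1 (mod 4), (-1 / 6077) = +1. Now have (10024 / 6077).
Reduce the numerator: 10024 ≡ 3947 (mod 6077), so (10024 / 6077) = (3947 / 6077).
6077 ≡ 1 (mod 4), so quadratic reciprocity gives (3947 / 6077) = (6077 / 3947). Reduce: 6077 ≡ 2130 (mod 3947). Now have (2130 / 3947).
Factor out 2: 2130 = 2·1065. Since 3947 ≡ 3 (mod 8), (2 / 3947) = -1. Now have -(1065 / 3947).
1065 ≡ 1 (mod 4), so quadratic reciprocity gives (1065 / 3947) = (3947 / 1065). Reduce: 3947 ≡ 752 (mod 1065). Now have -(752 / 1065).
Factor out 2: 752 = 2^4·47. Since 1065 ≡ 1 (mod 8), (2 / 1065) = +1, and (2 / 1065)^4 = +1. Now have -(47 / 1065).
1065 ≡ 1 (mod 4), so quadratic reciprocity gives (47 / 1065) = (1065 / 47). Reduce: 1065 ≡ 31 (mod 47). Now have -(31 / 47).
Both 31 ≡ 3 and 47 ≡ 3 (mod 4), so reciprocity gives (31 / 47) = -(47 / 31). Reduce: 47 ≡ 16 (mod 31). Now have (16 / 31).
Factor out 2: 16 = 2^4. Since 31 ≡ 7 (mod 8), (2 / 31) = +1, and (2 / 31)^4 = +1. Now have (1 / 31).
(1 / 31) = 1. Collecting the sign factors: 1.
Second factor (8741 / 6077):
Reduce the numerator: 8741 ≡ 2664 (mod 6077), so (8741 / 6077) = (2664 / 6077).
Factor out 2: 2664 = 2^3·333. Since 6077 ≡ 5 (mod 8), (2 / 6077) = -1, and (2 / 6077)^3 = -1. Now have -(333 / 6077).
333 ≡ 1 (mod 4), so quadratic reciprocity gives (333 / 6077) = (6077 / 333). Reduce: 6077 ≡ 83 (mod 333). Now have -(83 / 333).
333 ≡ 1 (mod 4), so quadratic reciprocity gives (83 / 333) = (333 / 83). Reduce: 333 ≡ 1 (mod 83). Now have -(1 / 83).
(1 / 83) = 1. Collecting the sign factors: -1.
Product: (1)·(-1) = -1.

-1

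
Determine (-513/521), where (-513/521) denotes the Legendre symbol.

1

Pull out -1: (-513/521) = (-1/521)·(513/521). Since 521 ≡ 1 (mod 4), (-1/521) = +1. Now have (513/521).
513 ≡ 1 (mod 4), so quadratic reciprocity gives (513/521) = (521/513). Reduce: 521 ≡ 8 (mod 513). Now have (8/513).
Factor out 2: 8 = 2^3. Since 513 ≡ 1 (mod 8), (2/513) = +1, and (2/513)^3 = +1. Now have (1/513).
(1/513) = 1. Collecting the sign factors: 1.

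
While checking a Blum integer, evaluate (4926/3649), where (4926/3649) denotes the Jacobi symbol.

Reduce the numerator: 4926 ≡ 1277 (mod 3649), so (4926/3649) = (1277/3649).
1277 ≡ 1 (mod 4), so quadratic reciprocity gives (1277/3649) = (3649/1277). Reduce: 3649 ≡ 1095 (mod 1277). Now have (1095/1277).
1277 ≡ 1 (mod 4), so quadratic reciprocity gives (1095/1277) = (1277/1095). Reduce: 1277 ≡ 182 (mod 1095). Now have (182/1095).
Factor out 2: 182 = 2·91. Since 1095 ≡ 7 (mod 8), (2/1095) = +1. Now have (91/1095).
Both 91 ≡ 3 and 1095 ≡ 3 (mod 4), so reciprocity gives (91/1095) = -(1095/91). Reduce: 1095 ≡ 3 (mod 91). Now have -(3/91).
Both 3 ≡ 3 and 91 ≡ 3 (mod 4), so reciprocity gives (3/91) = -(91/3). Reduce: 91 ≡ 1 (mod 3). Now have (1/3).
(1/3) = 1. Collecting the sign factors: 1.

1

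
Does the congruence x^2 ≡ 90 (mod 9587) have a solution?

yes

Factor out 2: 90 = 2·45. Since 9587 ≡ 3 (mod 8), (2/9587) = -1. Now have -(45/9587).
45 ≡ 1 (mod 4), so quadratic reciprocity gives (45/9587) = (9587/45). Reduce: 9587 ≡ 2 (mod 45). Now have -(2/45).
Factor out 2: 2 = 2. Since 45 ≡ 5 (mod 8), (2/45) = -1. Now have (1/45).
(1/45) = 1. Collecting the sign factors: 1.
(90/9587) = 1, and 9587 is prime, so 90 is a quadratic residue mod 9587.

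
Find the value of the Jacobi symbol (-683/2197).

-1

Reduce the numerator: -683 ≡ 1514 (mod 2197), so (-683/2197) = (1514/2197).
Factor out 2: 1514 = 2·757. Since 2197 ≡ 5 (mod 8), (2/2197) = -1. Now have -(757/2197).
757 ≡ 1 (mod 4), so quadratic reciprocity gives (757/2197) = (2197/757). Reduce: 2197 ≡ 683 (mod 757). Now have -(683/757).
757 ≡ 1 (mod 4), so quadratic reciprocity gives (683/757) = (757/683). Reduce: 757 ≡ 74 (mod 683). Now have -(74/683).
Factor out 2: 74 = 2·37. Since 683 ≡ 3 (mod 8), (2/683) = -1. Now have (37/683).
37 ≡ 1 (mod 4), so quadratic reciprocity gives (37/683) = (683/37). Reduce: 683 ≡ 17 (mod 37). Now have (17/37).
17 ≡ 1 (mod 4), so quadratic reciprocity gives (17/37) = (37/17). Reduce: 37 ≡ 3 (mod 17). Now have (3/17).
17 ≡ 1 (mod 4), so quadratic reciprocity gives (3/17) = (17/3). Reduce: 17 ≡ 2 (mod 3). Now have (2/3).
Factor out 2: 2 = 2. Since 3 ≡ 3 (mod 8), (2/3) = -1. Now have -(1/3).
(1/3) = 1. Collecting the sign factors: -1.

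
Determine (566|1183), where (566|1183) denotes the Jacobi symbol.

-1

(566|1183)
  = (283|1183)    [1183 ≡ 7 mod 8 ⇒ (2|1183) = +1]
  = -(1183|283)    [QR: both ≡ 3 mod 4, sign flips]
  = -(51|283)    [1183 ≡ 51 mod 283]
  = (283|51)    [QR: both ≡ 3 mod 4, sign flips]
  = (28|51)    [283 ≡ 28 mod 51]
  = (7|51)    [51 ≡ 3 mod 8 ⇒ (2|51)^2 = +1]
  = -(51|7)    [QR: both ≡ 3 mod 4, sign flips]
  = -(2|7)    [51 ≡ 2 mod 7]
  = -(1|7)    [7 ≡ 7 mod 8 ⇒ (2|7) = +1]
  = -1    [(1|7) = 1]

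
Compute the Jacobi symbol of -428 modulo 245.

(-428/245)
  = (62/245)    [-428 ≡ 62 mod 245]
  = -(31/245)    [245 ≡ 5 mod 8 ⇒ (2/245) = -1]
  = -(245/31)    [QR: 245 ≡ 1 mod 4, sign kept]
  = -(28/31)    [245 ≡ 28 mod 31]
  = -(7/31)    [31 ≡ 7 mod 8 ⇒ (2/31)^2 = +1]
  = (31/7)    [QR: both ≡ 3 mod 4, sign flips]
  = (3/7)    [31 ≡ 3 mod 7]
  = -(7/3)    [QR: both ≡ 3 mod 4, sign flips]
  = -(1/3)    [7 ≡ 1 mod 3]
  = -1    [(1/3) = 1]

-1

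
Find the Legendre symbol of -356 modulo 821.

(-356/821)
  = (356/821)    [821 ≡ 1 mod 4 ⇒ (-1/821) = +1]
  = (89/821)    [821 ≡ 5 mod 8 ⇒ (2/821)^2 = +1]
  = (821/89)    [QR: 89 ≡ 1 mod 4, sign kept]
  = (20/89)    [821 ≡ 20 mod 89]
  = (5/89)    [89 ≡ 1 mod 8 ⇒ (2/89)^2 = +1]
  = (89/5)    [QR: 5 ≡ 1 mod 4, sign kept]
  = (4/5)    [89 ≡ 4 mod 5]
  = (1/5)    [5 ≡ 5 mod 8 ⇒ (2/5)^2 = +1]
  = 1    [(1/5) = 1]

1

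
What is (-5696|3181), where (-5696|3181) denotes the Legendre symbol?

Reduce the numerator: -5696 ≡ 666 (mod 3181), so (-5696|3181) = (666|3181).
Factor out 2: 666 = 2·333. Since 3181 ≡ 5 (mod 8), (2|3181) = -1. Now have -(333|3181).
333 ≡ 1 (mod 4), so quadratic reciprocity gives (333|3181) = (3181|333). Reduce: 3181 ≡ 184 (mod 333). Now have -(184|333).
Factor out 2: 184 = 2^3·23. Since 333 ≡ 5 (mod 8), (2|333) = -1, and (2|333)^3 = -1. Now have (23|333).
333 ≡ 1 (mod 4), so quadratic reciprocity gives (23|333) = (333|23). Reduce: 333 ≡ 11 (mod 23). Now have (11|23).
Both 11 ≡ 3 and 23 ≡ 3 (mod 4), so reciprocity gives (11|23) = -(23|11). Reduce: 23 ≡ 1 (mod 11). Now have -(1|11).
(1|11) = 1. Collecting the sign factors: -1.

-1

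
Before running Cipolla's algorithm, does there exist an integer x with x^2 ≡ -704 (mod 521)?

yes

Reduce the numerator: -704 ≡ 338 (mod 521), so (-704/521) = (338/521).
Factor out 2: 338 = 2·169. Since 521 ≡ 1 (mod 8), (2/521) = +1. Now have (169/521).
169 ≡ 1 (mod 4), so quadratic reciprocity gives (169/521) = (521/169). Reduce: 521 ≡ 14 (mod 169). Now have (14/169).
Factor out 2: 14 = 2·7. Since 169 ≡ 1 (mod 8), (2/169) = +1. Now have (7/169).
169 ≡ 1 (mod 4), so quadratic reciprocity gives (7/169) = (169/7). Reduce: 169 ≡ 1 (mod 7). Now have (1/7).
(1/7) = 1. Collecting the sign factors: 1.
The Legendre symbol is 1, so x^2 ≡ -704 (mod 521) has solution.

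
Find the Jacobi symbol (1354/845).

1

Reduce the numerator: 1354 ≡ 509 (mod 845), so (1354/845) = (509/845).
509 ≡ 1 (mod 4), so quadratic reciprocity gives (509/845) = (845/509). Reduce: 845 ≡ 336 (mod 509). Now have (336/509).
Factor out 2: 336 = 2^4·21. Since 509 ≡ 5 (mod 8), (2/509) = -1, and (2/509)^4 = +1. Now have (21/509).
21 ≡ 1 (mod 4), so quadratic reciprocity gives (21/509) = (509/21). Reduce: 509 ≡ 5 (mod 21). Now have (5/21).
5 ≡ 1 (mod 4), so quadratic reciprocity gives (5/21) = (21/5). Reduce: 21 ≡ 1 (mod 5). Now have (1/5).
(1/5) = 1. Collecting the sign factors: 1.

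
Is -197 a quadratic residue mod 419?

Pull out -1: (-197/419) = (-1/419)·(197/419). Since 419 ≡ 3 (mod 4), (-1/419) = -1. Now have -(197/419).
197 ≡ 1 (mod 4), so quadratic reciprocity gives (197/419) = (419/197). Reduce: 419 ≡ 25 (mod 197). Now have -(25/197).
25 ≡ 1 (mod 4), so quadratic reciprocity gives (25/197) = (197/25). Reduce: 197 ≡ 22 (mod 25). Now have -(22/25).
Factor out 2: 22 = 2·11. Since 25 ≡ 1 (mod 8), (2/25) = +1. Now have -(11/25).
25 ≡ 1 (mod 4), so quadratic reciprocity gives (11/25) = (25/11). Reduce: 25 ≡ 3 (mod 11). Now have -(3/11).
Both 3 ≡ 3 and 11 ≡ 3 (mod 4), so reciprocity gives (3/11) = -(11/3). Reduce: 11 ≡ 2 (mod 3). Now have (2/3).
Factor out 2: 2 = 2. Since 3 ≡ 3 (mod 8), (2/3) = -1. Now have -(1/3).
(1/3) = 1. Collecting the sign factors: -1.
The Legendre symbol is -1, so x^2 ≡ -197 (mod 419) has no solution.

no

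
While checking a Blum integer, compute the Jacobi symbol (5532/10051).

-1

Factor out 2: 5532 = 2^2·1383. Since 10051 ≡ 3 (mod 8), (2/10051) = -1, and (2/10051)^2 = +1. Now have (1383/10051).
Both 1383 ≡ 3 and 10051 ≡ 3 (mod 4), so reciprocity gives (1383/10051) = -(10051/1383). Reduce: 10051 ≡ 370 (mod 1383). Now have -(370/1383).
Factor out 2: 370 = 2·185. Since 1383 ≡ 7 (mod 8), (2/1383) = +1. Now have -(185/1383).
185 ≡ 1 (mod 4), so quadratic reciprocity gives (185/1383) = (1383/185). Reduce: 1383 ≡ 88 (mod 185). Now have -(88/185).
Factor out 2: 88 = 2^3·11. Since 185 ≡ 1 (mod 8), (2/185) = +1, and (2/185)^3 = +1. Now have -(11/185).
185 ≡ 1 (mod 4), so quadratic reciprocity gives (11/185) = (185/11). Reduce: 185 ≡ 9 (mod 11). Now have -(9/11).
9 ≡ 1 (mod 4), so quadratic reciprocity gives (9/11) = (11/9). Reduce: 11 ≡ 2 (mod 9). Now have -(2/9).
Factor out 2: 2 = 2. Since 9 ≡ 1 (mod 8), (2/9) = +1. Now have -(1/9).
(1/9) = 1. Collecting the sign factors: -1.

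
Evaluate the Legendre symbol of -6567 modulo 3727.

(-6567/3727)
  = -(6567/3727)    [3727 ≡ 3 mod 4 ⇒ (-1/3727) = -1]
  = -(2840/3727)    [6567 ≡ 2840 mod 3727]
  = -(355/3727)    [3727 ≡ 7 mod 8 ⇒ (2/3727)^3 = +1]
  = (3727/355)    [QR: both ≡ 3 mod 4, sign flips]
  = (177/355)    [3727 ≡ 177 mod 355]
  = (355/177)    [QR: 177 ≡ 1 mod 4, sign kept]
  = (1/177)    [355 ≡ 1 mod 177]
  = 1    [(1/177) = 1]

1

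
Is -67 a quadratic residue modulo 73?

yes

Pull out -1: (-67|73) = (-1|73)·(67|73). Since 73 ≡ 1 (mod 4), (-1|73) = +1. Now have (67|73).
73 ≡ 1 (mod 4), so quadratic reciprocity gives (67|73) = (73|67). Reduce: 73 ≡ 6 (mod 67). Now have (6|67).
Factor out 2: 6 = 2·3. Since 67 ≡ 3 (mod 8), (2|67) = -1. Now have -(3|67).
Both 3 ≡ 3 and 67 ≡ 3 (mod 4), so reciprocity gives (3|67) = -(67|3). Reduce: 67 ≡ 1 (mod 3). Now have (1|3).
(1|3) = 1. Collecting the sign factors: 1.
The Legendre symbol is 1, so x^2 ≡ -67 (mod 73) has solution.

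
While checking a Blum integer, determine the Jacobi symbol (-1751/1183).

(-1751/1183)
  = (615/1183)    [-1751 ≡ 615 mod 1183]
  = -(1183/615)    [QR: both ≡ 3 mod 4, sign flips]
  = -(568/615)    [1183 ≡ 568 mod 615]
  = -(71/615)    [615 ≡ 7 mod 8 ⇒ (2/615)^3 = +1]
  = (615/71)    [QR: both ≡ 3 mod 4, sign flips]
  = (47/71)    [615 ≡ 47 mod 71]
  = -(71/47)    [QR: both ≡ 3 mod 4, sign flips]
  = -(24/47)    [71 ≡ 24 mod 47]
  = -(3/47)    [47 ≡ 7 mod 8 ⇒ (2/47)^3 = +1]
  = (47/3)    [QR: both ≡ 3 mod 4, sign flips]
  = (2/3)    [47 ≡ 2 mod 3]
  = -(1/3)    [3 ≡ 3 mod 8 ⇒ (2/3) = -1]
  = -1    [(1/3) = 1]

-1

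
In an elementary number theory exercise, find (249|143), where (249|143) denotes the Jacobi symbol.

Reduce the numerator: 249 ≡ 106 (mod 143), so (249|143) = (106|143).
Factor out 2: 106 = 2·53. Since 143 ≡ 7 (mod 8), (2|143) = +1. Now have (53|143).
53 ≡ 1 (mod 4), so quadratic reciprocity gives (53|143) = (143|53). Reduce: 143 ≡ 37 (mod 53). Now have (37|53).
37 ≡ 1 (mod 4), so quadratic reciprocity gives (37|53) = (53|37). Reduce: 53 ≡ 16 (mod 37). Now have (16|37).
Factor out 2: 16 = 2^4. Since 37 ≡ 5 (mod 8), (2|37) = -1, and (2|37)^4 = +1. Now have (1|37).
(1|37) = 1. Collecting the sign factors: 1.

1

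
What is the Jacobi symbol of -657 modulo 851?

(-657/851)
  = -(657/851)    [851 ≡ 3 mod 4 ⇒ (-1/851) = -1]
  = -(851/657)    [QR: 657 ≡ 1 mod 4, sign kept]
  = -(194/657)    [851 ≡ 194 mod 657]
  = -(97/657)    [657 ≡ 1 mod 8 ⇒ (2/657) = +1]
  = -(657/97)    [QR: 97 ≡ 1 mod 4, sign kept]
  = -(75/97)    [657 ≡ 75 mod 97]
  = -(97/75)    [QR: 97 ≡ 1 mod 4, sign kept]
  = -(22/75)    [97 ≡ 22 mod 75]
  = (11/75)    [75 ≡ 3 mod 8 ⇒ (2/75) = -1]
  = -(75/11)    [QR: both ≡ 3 mod 4, sign flips]
  = -(9/11)    [75 ≡ 9 mod 11]
  = -(11/9)    [QR: 9 ≡ 1 mod 4, sign kept]
  = -(2/9)    [11 ≡ 2 mod 9]
  = -(1/9)    [9 ≡ 1 mod 8 ⇒ (2/9) = +1]
  = -1    [(1/9) = 1]

-1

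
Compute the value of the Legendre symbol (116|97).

Reduce the numerator: 116 ≡ 19 (mod 97), so (116|97) = (19|97).
97 ≡ 1 (mod 4), so quadratic reciprocity gives (19|97) = (97|19). Reduce: 97 ≡ 2 (mod 19). Now have (2|19).
Factor out 2: 2 = 2. Since 19 ≡ 3 (mod 8), (2|19) = -1. Now have -(1|19).
(1|19) = 1. Collecting the sign factors: -1.

-1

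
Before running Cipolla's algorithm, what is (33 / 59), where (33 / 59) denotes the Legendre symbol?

(33 / 59)
  = (59 / 33)    [QR: 33 ≡ 1 mod 4, sign kept]
  = (26 / 33)    [59 ≡ 26 mod 33]
  = (13 / 33)    [33 ≡ 1 mod 8 ⇒ (2 / 33) = +1]
  = (33 / 13)    [QR: 13 ≡ 1 mod 4, sign kept]
  = (7 / 13)    [33 ≡ 7 mod 13]
  = (13 / 7)    [QR: 13 ≡ 1 mod 4, sign kept]
  = (6 / 7)    [13 ≡ 6 mod 7]
  = (3 / 7)    [7 ≡ 7 mod 8 ⇒ (2 / 7) = +1]
  = -(7 / 3)    [QR: both ≡ 3 mod 4, sign flips]
  = -(1 / 3)    [7 ≡ 1 mod 3]
  = -1    [(1 / 3) = 1]

-1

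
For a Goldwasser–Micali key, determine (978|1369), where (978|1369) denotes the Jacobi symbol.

1

Factor out 2: 978 = 2·489. Since 1369 ≡ 1 (mod 8), (2|1369) = +1. Now have (489|1369).
489 ≡ 1 (mod 4), so quadratic reciprocity gives (489|1369) = (1369|489). Reduce: 1369 ≡ 391 (mod 489). Now have (391|489).
489 ≡ 1 (mod 4), so quadratic reciprocity gives (391|489) = (489|391). Reduce: 489 ≡ 98 (mod 391). Now have (98|391).
Factor out 2: 98 = 2·49. Since 391 ≡ 7 (mod 8), (2|391) = +1. Now have (49|391).
49 ≡ 1 (mod 4), so quadratic reciprocity gives (49|391) = (391|49). Reduce: 391 ≡ 48 (mod 49). Now have (48|49).
Factor out 2: 48 = 2^4·3. Since 49 ≡ 1 (mod 8), (2|49) = +1, and (2|49)^4 = +1. Now have (3|49).
49 ≡ 1 (mod 4), so quadratic reciprocity gives (3|49) = (49|3). Reduce: 49 ≡ 1 (mod 3). Now have (1|3).
(1|3) = 1. Collecting the sign factors: 1.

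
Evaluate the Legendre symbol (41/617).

(41/617)
  = (617/41)    [QR: 41 ≡ 1 mod 4, sign kept]
  = (2/41)    [617 ≡ 2 mod 41]
  = (1/41)    [41 ≡ 1 mod 8 ⇒ (2/41) = +1]
  = 1    [(1/41) = 1]

1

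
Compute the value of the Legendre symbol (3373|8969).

(3373|8969)
  = (8969|3373)    [QR: 3373 ≡ 1 mod 4, sign kept]
  = (2223|3373)    [8969 ≡ 2223 mod 3373]
  = (3373|2223)    [QR: 3373 ≡ 1 mod 4, sign kept]
  = (1150|2223)    [3373 ≡ 1150 mod 2223]
  = (575|2223)    [2223 ≡ 7 mod 8 ⇒ (2|2223) = +1]
  = -(2223|575)    [QR: both ≡ 3 mod 4, sign flips]
  = -(498|575)    [2223 ≡ 498 mod 575]
  = -(249|575)    [575 ≡ 7 mod 8 ⇒ (2|575) = +1]
  = -(575|249)    [QR: 249 ≡ 1 mod 4, sign kept]
  = -(77|249)    [575 ≡ 77 mod 249]
  = -(249|77)    [QR: 77 ≡ 1 mod 4, sign kept]
  = -(18|77)    [249 ≡ 18 mod 77]
  = (9|77)    [77 ≡ 5 mod 8 ⇒ (2|77) = -1]
  = (77|9)    [QR: 9 ≡ 1 mod 4, sign kept]
  = (5|9)    [77 ≡ 5 mod 9]
  = (9|5)    [QR: 5 ≡ 1 mod 4, sign kept]
  = (4|5)    [9 ≡ 4 mod 5]
  = (1|5)    [5 ≡ 5 mod 8 ⇒ (2|5)^2 = +1]
  = 1    [(1|5) = 1]

1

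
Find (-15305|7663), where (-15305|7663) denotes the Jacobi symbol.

Reduce the numerator: -15305 ≡ 21 (mod 7663), so (-15305|7663) = (21|7663).
21 ≡ 1 (mod 4), so quadratic reciprocity gives (21|7663) = (7663|21). Reduce: 7663 ≡ 19 (mod 21). Now have (19|21).
21 ≡ 1 (mod 4), so quadratic reciprocity gives (19|21) = (21|19). Reduce: 21 ≡ 2 (mod 19). Now have (2|19).
Factor out 2: 2 = 2. Since 19 ≡ 3 (mod 8), (2|19) = -1. Now have -(1|19).
(1|19) = 1. Collecting the sign factors: -1.

-1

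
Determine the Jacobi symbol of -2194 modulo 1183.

Reduce the numerator: -2194 ≡ 172 (mod 1183), so (-2194/1183) = (172/1183).
Factor out 2: 172 = 2^2·43. Since 1183 ≡ 7 (mod 8), (2/1183) = +1, and (2/1183)^2 = +1. Now have (43/1183).
Both 43 ≡ 3 and 1183 ≡ 3 (mod 4), so reciprocity gives (43/1183) = -(1183/43). Reduce: 1183 ≡ 22 (mod 43). Now have -(22/43).
Factor out 2: 22 = 2·11. Since 43 ≡ 3 (mod 8), (2/43) = -1. Now have (11/43).
Both 11 ≡ 3 and 43 ≡ 3 (mod 4), so reciprocity gives (11/43) = -(43/11). Reduce: 43 ≡ 10 (mod 11). Now have -(10/11).
Factor out 2: 10 = 2·5. Since 11 ≡ 3 (mod 8), (2/11) = -1. Now have (5/11).
5 ≡ 1 (mod 4), so quadratic reciprocity gives (5/11) = (11/5). Reduce: 11 ≡ 1 (mod 5). Now have (1/5).
(1/5) = 1. Collecting the sign factors: 1.

1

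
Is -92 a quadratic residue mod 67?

no

(-92/67)
  = (42/67)    [-92 ≡ 42 mod 67]
  = -(21/67)    [67 ≡ 3 mod 8 ⇒ (2/67) = -1]
  = -(67/21)    [QR: 21 ≡ 1 mod 4, sign kept]
  = -(4/21)    [67 ≡ 4 mod 21]
  = -(1/21)    [21 ≡ 5 mod 8 ⇒ (2/21)^2 = +1]
  = -1    [(1/21) = 1]
The Legendre symbol is -1, so x^2 ≡ -92 (mod 67) has no solution.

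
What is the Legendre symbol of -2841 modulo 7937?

-1

Pull out -1: (-2841|7937) = (-1|7937)·(2841|7937). Since 7937 ≡ 1 (mod 4), (-1|7937) = +1. Now have (2841|7937).
2841 ≡ 1 (mod 4), so quadratic reciprocity gives (2841|7937) = (7937|2841). Reduce: 7937 ≡ 2255 (mod 2841). Now have (2255|2841).
2841 ≡ 1 (mod 4), so quadratic reciprocity gives (2255|2841) = (2841|2255). Reduce: 2841 ≡ 586 (mod 2255). Now have (586|2255).
Factor out 2: 586 = 2·293. Since 2255 ≡ 7 (mod 8), (2|2255) = +1. Now have (293|2255).
293 ≡ 1 (mod 4), so quadratic reciprocity gives (293|2255) = (2255|293). Reduce: 2255 ≡ 204 (mod 293). Now have (204|293).
Factor out 2: 204 = 2^2·51. Since 293 ≡ 5 (mod 8), (2|293) = -1, and (2|293)^2 = +1. Now have (51|293).
293 ≡ 1 (mod 4), so quadratic reciprocity gives (51|293) = (293|51). Reduce: 293 ≡ 38 (mod 51). Now have (38|51).
Factor out 2: 38 = 2·19. Since 51 ≡ 3 (mod 8), (2|51) = -1. Now have -(19|51).
Both 19 ≡ 3 and 51 ≡ 3 (mod 4), so reciprocity gives (19|51) = -(51|19). Reduce: 51 ≡ 13 (mod 19). Now have (13|19).
13 ≡ 1 (mod 4), so quadratic reciprocity gives (13|19) = (19|13). Reduce: 19 ≡ 6 (mod 13). Now have (6|13).
Factor out 2: 6 = 2·3. Since 13 ≡ 5 (mod 8), (2|13) = -1. Now have -(3|13).
13 ≡ 1 (mod 4), so quadratic reciprocity gives (3|13) = (13|3). Reduce: 13 ≡ 1 (mod 3). Now have -(1|3).
(1|3) = 1. Collecting the sign factors: -1.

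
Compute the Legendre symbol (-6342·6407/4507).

-1

By multiplicativity, (-6342·6407/4507) = (-6342/4507)·(6407/4507).
First factor (-6342/4507):
Reduce the numerator: -6342 ≡ 2672 (mod 4507), so (-6342/4507) = (2672/4507).
Factor out 2: 2672 = 2^4·167. Since 4507 ≡ 3 (mod 8), (2/4507) = -1, and (2/4507)^4 = +1. Now have (167/4507).
Both 167 ≡ 3 and 4507 ≡ 3 (mod 4), so reciprocity gives (167/4507) = -(4507/167). Reduce: 4507 ≡ 165 (mod 167). Now have -(165/167).
165 ≡ 1 (mod 4), so quadratic reciprocity gives (165/167) = (167/165). Reduce: 167 ≡ 2 (mod 165). Now have -(2/165).
Factor out 2: 2 = 2. Since 165 ≡ 5 (mod 8), (2/165) = -1. Now have (1/165).
(1/165) = 1. Collecting the sign factors: 1.
Second factor (6407/4507):
Reduce the numerator: 6407 ≡ 1900 (mod 4507), so (6407/4507) = (1900/4507).
Factor out 2: 1900 = 2^2·475. Since 4507 ≡ 3 (mod 8), (2/4507) = -1, and (2/4507)^2 = +1. Now have (475/4507).
Both 475 ≡ 3 and 4507 ≡ 3 (mod 4), so reciprocity gives (475/4507) = -(4507/475). Reduce: 4507 ≡ 232 (mod 475). Now have -(232/475).
Factor out 2: 232 = 2^3·29. Since 475 ≡ 3 (mod 8), (2/475) = -1, and (2/475)^3 = -1. Now have (29/475).
29 ≡ 1 (mod 4), so quadratic reciprocity gives (29/475) = (475/29). Reduce: 475 ≡ 11 (mod 29). Now have (11/29).
29 ≡ 1 (mod 4), so quadratic reciprocity gives (11/29) = (29/11). Reduce: 29 ≡ 7 (mod 11). Now have (7/11).
Both 7 ≡ 3 and 11 ≡ 3 (mod 4), so reciprocity gives (7/11) = -(11/7). Reduce: 11 ≡ 4 (mod 7). Now have -(4/7).
Factor out 2: 4 = 2^2. Since 7 ≡ 7 (mod 8), (2/7) = +1, and (2/7)^2 = +1. Now have -(1/7).
(1/7) = 1. Collecting the sign factors: -1.
Product: (1)·(-1) = -1.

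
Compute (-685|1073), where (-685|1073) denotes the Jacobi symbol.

Pull out -1: (-685|1073) = (-1|1073)·(685|1073). Since 1073 ≡ 1 (mod 4), (-1|1073) = +1. Now have (685|1073).
685 ≡ 1 (mod 4), so quadratic reciprocity gives (685|1073) = (1073|685). Reduce: 1073 ≡ 388 (mod 685). Now have (388|685).
Factor out 2: 388 = 2^2·97. Since 685 ≡ 5 (mod 8), (2|685) = -1, and (2|685)^2 = +1. Now have (97|685).
97 ≡ 1 (mod 4), so quadratic reciprocity gives (97|685) = (685|97). Reduce: 685 ≡ 6 (mod 97). Now have (6|97).
Factor out 2: 6 = 2·3. Since 97 ≡ 1 (mod 8), (2|97) = +1. Now have (3|97).
97 ≡ 1 (mod 4), so quadratic reciprocity gives (3|97) = (97|3). Reduce: 97 ≡ 1 (mod 3). Now have (1|3).
(1|3) = 1. Collecting the sign factors: 1.

1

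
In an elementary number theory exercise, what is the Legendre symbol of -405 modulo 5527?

1

(-405 / 5527)
  = -(405 / 5527)    [5527 ≡ 3 mod 4 ⇒ (-1 / 5527) = -1]
  = -(5527 / 405)    [QR: 405 ≡ 1 mod 4, sign kept]
  = -(262 / 405)    [5527 ≡ 262 mod 405]
  = (131 / 405)    [405 ≡ 5 mod 8 ⇒ (2 / 405) = -1]
  = (405 / 131)    [QR: 405 ≡ 1 mod 4, sign kept]
  = (12 / 131)    [405 ≡ 12 mod 131]
  = (3 / 131)    [131 ≡ 3 mod 8 ⇒ (2 / 131)^2 = +1]
  = -(131 / 3)    [QR: both ≡ 3 mod 4, sign flips]
  = -(2 / 3)    [131 ≡ 2 mod 3]
  = (1 / 3)    [3 ≡ 3 mod 8 ⇒ (2 / 3) = -1]
  = 1    [(1 / 3) = 1]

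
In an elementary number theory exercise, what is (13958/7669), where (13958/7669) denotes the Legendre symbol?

-1

Reduce the numerator: 13958 ≡ 6289 (mod 7669), so (13958/7669) = (6289/7669).
6289 ≡ 1 (mod 4), so quadratic reciprocity gives (6289/7669) = (7669/6289). Reduce: 7669 ≡ 1380 (mod 6289). Now have (1380/6289).
Factor out 2: 1380 = 2^2·345. Since 6289 ≡ 1 (mod 8), (2/6289) = +1, and (2/6289)^2 = +1. Now have (345/6289).
345 ≡ 1 (mod 4), so quadratic reciprocity gives (345/6289) = (6289/345). Reduce: 6289 ≡ 79 (mod 345). Now have (79/345).
345 ≡ 1 (mod 4), so quadratic reciprocity gives (79/345) = (345/79). Reduce: 345 ≡ 29 (mod 79). Now have (29/79).
29 ≡ 1 (mod 4), so quadratic reciprocity gives (29/79) = (79/29). Reduce: 79 ≡ 21 (mod 29). Now have (21/29).
21 ≡ 1 (mod 4), so quadratic reciprocity gives (21/29) = (29/21). Reduce: 29 ≡ 8 (mod 21). Now have (8/21).
Factor out 2: 8 = 2^3. Since 21 ≡ 5 (mod 8), (2/21) = -1, and (2/21)^3 = -1. Now have -(1/21).
(1/21) = 1. Collecting the sign factors: -1.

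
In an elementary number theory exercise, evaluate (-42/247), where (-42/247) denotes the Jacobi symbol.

Pull out -1: (-42/247) = (-1/247)·(42/247). Since 247 ≡ 3 (mod 4), (-1/247) = -1. Now have -(42/247).
Factor out 2: 42 = 2·21. Since 247 ≡ 7 (mod 8), (2/247) = +1. Now have -(21/247).
21 ≡ 1 (mod 4), so quadratic reciprocity gives (21/247) = (247/21). Reduce: 247 ≡ 16 (mod 21). Now have -(16/21).
Factor out 2: 16 = 2^4. Since 21 ≡ 5 (mod 8), (2/21) = -1, and (2/21)^4 = +1. Now have -(1/21).
(1/21) = 1. Collecting the sign factors: -1.

-1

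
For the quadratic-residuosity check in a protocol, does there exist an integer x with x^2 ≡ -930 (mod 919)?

no

(-930|919)
  = -(930|919)    [919 ≡ 3 mod 4 ⇒ (-1|919) = -1]
  = -(11|919)    [930 ≡ 11 mod 919]
  = (919|11)    [QR: both ≡ 3 mod 4, sign flips]
  = (6|11)    [919 ≡ 6 mod 11]
  = -(3|11)    [11 ≡ 3 mod 8 ⇒ (2|11) = -1]
  = (11|3)    [QR: both ≡ 3 mod 4, sign flips]
  = (2|3)    [11 ≡ 2 mod 3]
  = -(1|3)    [3 ≡ 3 mod 8 ⇒ (2|3) = -1]
  = -1    [(1|3) = 1]
(-930|919) = -1, and 919 is prime, so -930 is not a quadratic residue mod 919.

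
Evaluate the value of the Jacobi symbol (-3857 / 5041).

1

(-3857 / 5041)
  = (1184 / 5041)    [-3857 ≡ 1184 mod 5041]
  = (37 / 5041)    [5041 ≡ 1 mod 8 ⇒ (2 / 5041)^5 = +1]
  = (5041 / 37)    [QR: 37 ≡ 1 mod 4, sign kept]
  = (9 / 37)    [5041 ≡ 9 mod 37]
  = (37 / 9)    [QR: 9 ≡ 1 mod 4, sign kept]
  = (1 / 9)    [37 ≡ 1 mod 9]
  = 1    [(1 / 9) = 1]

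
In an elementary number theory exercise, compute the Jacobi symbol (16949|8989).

(16949|8989)
  = (7960|8989)    [16949 ≡ 7960 mod 8989]
  = -(995|8989)    [8989 ≡ 5 mod 8 ⇒ (2|8989)^3 = -1]
  = -(8989|995)    [QR: 8989 ≡ 1 mod 4, sign kept]
  = -(34|995)    [8989 ≡ 34 mod 995]
  = (17|995)    [995 ≡ 3 mod 8 ⇒ (2|995) = -1]
  = (995|17)    [QR: 17 ≡ 1 mod 4, sign kept]
  = (9|17)    [995 ≡ 9 mod 17]
  = (17|9)    [QR: 9 ≡ 1 mod 4, sign kept]
  = (8|9)    [17 ≡ 8 mod 9]
  = (1|9)    [9 ≡ 1 mod 8 ⇒ (2|9)^3 = +1]
  = 1    [(1|9) = 1]

1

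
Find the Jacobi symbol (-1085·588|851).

By multiplicativity, (-1085·588|851) = (-1085|851)·(588|851).
First factor (-1085|851):
Reduce the numerator: -1085 ≡ 617 (mod 851), so (-1085|851) = (617|851).
617 ≡ 1 (mod 4), so quadratic reciprocity gives (617|851) = (851|617). Reduce: 851 ≡ 234 (mod 617). Now have (234|617).
Factor out 2: 234 = 2·117. Since 617 ≡ 1 (mod 8), (2|617) = +1. Now have (117|617).
117 ≡ 1 (mod 4), so quadratic reciprocity gives (117|617) = (617|117). Reduce: 617 ≡ 32 (mod 117). Now have (32|117).
Factor out 2: 32 = 2^5. Since 117 ≡ 5 (mod 8), (2|117) = -1, and (2|117)^5 = -1. Now have -(1|117).
(1|117) = 1. Collecting the sign factors: -1.
Second factor (588|851):
Factor out 2: 588 = 2^2·147. Since 851 ≡ 3 (mod 8), (2|851) = -1, and (2|851)^2 = +1. Now have (147|851).
Both 147 ≡ 3 and 851 ≡ 3 (mod 4), so reciprocity gives (147|851) = -(851|147). Reduce: 851 ≡ 116 (mod 147). Now have -(116|147).
Factor out 2: 116 = 2^2·29. Since 147 ≡ 3 (mod 8), (2|147) = -1, and (2|147)^2 = +1. Now have -(29|147).
29 ≡ 1 (mod 4), so quadratic reciprocity gives (29|147) = (147|29). Reduce: 147 ≡ 2 (mod 29). Now have -(2|29).
Factor out 2: 2 = 2. Since 29 ≡ 5 (mod 8), (2|29) = -1. Now have (1|29).
(1|29) = 1. Collecting the sign factors: 1.
Product: (-1)·(1) = -1.

-1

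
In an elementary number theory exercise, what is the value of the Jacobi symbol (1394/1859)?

-1

(1394/1859)
  = -(697/1859)    [1859 ≡ 3 mod 8 ⇒ (2/1859) = -1]
  = -(1859/697)    [QR: 697 ≡ 1 mod 4, sign kept]
  = -(465/697)    [1859 ≡ 465 mod 697]
  = -(697/465)    [QR: 465 ≡ 1 mod 4, sign kept]
  = -(232/465)    [697 ≡ 232 mod 465]
  = -(29/465)    [465 ≡ 1 mod 8 ⇒ (2/465)^3 = +1]
  = -(465/29)    [QR: 29 ≡ 1 mod 4, sign kept]
  = -(1/29)    [465 ≡ 1 mod 29]
  = -1    [(1/29) = 1]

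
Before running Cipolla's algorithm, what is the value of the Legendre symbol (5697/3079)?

(5697/3079)
  = (2618/3079)    [5697 ≡ 2618 mod 3079]
  = (1309/3079)    [3079 ≡ 7 mod 8 ⇒ (2/3079) = +1]
  = (3079/1309)    [QR: 1309 ≡ 1 mod 4, sign kept]
  = (461/1309)    [3079 ≡ 461 mod 1309]
  = (1309/461)    [QR: 461 ≡ 1 mod 4, sign kept]
  = (387/461)    [1309 ≡ 387 mod 461]
  = (461/387)    [QR: 461 ≡ 1 mod 4, sign kept]
  = (74/387)    [461 ≡ 74 mod 387]
  = -(37/387)    [387 ≡ 3 mod 8 ⇒ (2/387) = -1]
  = -(387/37)    [QR: 37 ≡ 1 mod 4, sign kept]
  = -(17/37)    [387 ≡ 17 mod 37]
  = -(37/17)    [QR: 17 ≡ 1 mod 4, sign kept]
  = -(3/17)    [37 ≡ 3 mod 17]
  = -(17/3)    [QR: 17 ≡ 1 mod 4, sign kept]
  = -(2/3)    [17 ≡ 2 mod 3]
  = (1/3)    [3 ≡ 3 mod 8 ⇒ (2/3) = -1]
  = 1    [(1/3) = 1]

1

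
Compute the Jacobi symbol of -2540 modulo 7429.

-1

(-2540/7429)
  = (4889/7429)    [-2540 ≡ 4889 mod 7429]
  = (7429/4889)    [QR: 4889 ≡ 1 mod 4, sign kept]
  = (2540/4889)    [7429 ≡ 2540 mod 4889]
  = (635/4889)    [4889 ≡ 1 mod 8 ⇒ (2/4889)^2 = +1]
  = (4889/635)    [QR: 4889 ≡ 1 mod 4, sign kept]
  = (444/635)    [4889 ≡ 444 mod 635]
  = (111/635)    [635 ≡ 3 mod 8 ⇒ (2/635)^2 = +1]
  = -(635/111)    [QR: both ≡ 3 mod 4, sign flips]
  = -(80/111)    [635 ≡ 80 mod 111]
  = -(5/111)    [111 ≡ 7 mod 8 ⇒ (2/111)^4 = +1]
  = -(111/5)    [QR: 5 ≡ 1 mod 4, sign kept]
  = -(1/5)    [111 ≡ 1 mod 5]
  = -1    [(1/5) = 1]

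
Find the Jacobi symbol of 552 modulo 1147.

1

(552 / 1147)
  = -(69 / 1147)    [1147 ≡ 3 mod 8 ⇒ (2 / 1147)^3 = -1]
  = -(1147 / 69)    [QR: 69 ≡ 1 mod 4, sign kept]
  = -(43 / 69)    [1147 ≡ 43 mod 69]
  = -(69 / 43)    [QR: 69 ≡ 1 mod 4, sign kept]
  = -(26 / 43)    [69 ≡ 26 mod 43]
  = (13 / 43)    [43 ≡ 3 mod 8 ⇒ (2 / 43) = -1]
  = (43 / 13)    [QR: 13 ≡ 1 mod 4, sign kept]
  = (4 / 13)    [43 ≡ 4 mod 13]
  = (1 / 13)    [13 ≡ 5 mod 8 ⇒ (2 / 13)^2 = +1]
  = 1    [(1 / 13) = 1]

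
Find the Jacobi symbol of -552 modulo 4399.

(-552 / 4399)
  = -(552 / 4399)    [4399 ≡ 3 mod 4 ⇒ (-1 / 4399) = -1]
  = -(69 / 4399)    [4399 ≡ 7 mod 8 ⇒ (2 / 4399)^3 = +1]
  = -(4399 / 69)    [QR: 69 ≡ 1 mod 4, sign kept]
  = -(52 / 69)    [4399 ≡ 52 mod 69]
  = -(13 / 69)    [69 ≡ 5 mod 8 ⇒ (2 / 69)^2 = +1]
  = -(69 / 13)    [QR: 13 ≡ 1 mod 4, sign kept]
  = -(4 / 13)    [69 ≡ 4 mod 13]
  = -(1 / 13)    [13 ≡ 5 mod 8 ⇒ (2 / 13)^2 = +1]
  = -1    [(1 / 13) = 1]

-1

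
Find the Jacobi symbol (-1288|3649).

-1

(-1288|3649)
  = (1288|3649)    [3649 ≡ 1 mod 4 ⇒ (-1|3649) = +1]
  = (161|3649)    [3649 ≡ 1 mod 8 ⇒ (2|3649)^3 = +1]
  = (3649|161)    [QR: 161 ≡ 1 mod 4, sign kept]
  = (107|161)    [3649 ≡ 107 mod 161]
  = (161|107)    [QR: 161 ≡ 1 mod 4, sign kept]
  = (54|107)    [161 ≡ 54 mod 107]
  = -(27|107)    [107 ≡ 3 mod 8 ⇒ (2|107) = -1]
  = (107|27)    [QR: both ≡ 3 mod 4, sign flips]
  = (26|27)    [107 ≡ 26 mod 27]
  = -(13|27)    [27 ≡ 3 mod 8 ⇒ (2|27) = -1]
  = -(27|13)    [QR: 13 ≡ 1 mod 4, sign kept]
  = -(1|13)    [27 ≡ 1 mod 13]
  = -1    [(1|13) = 1]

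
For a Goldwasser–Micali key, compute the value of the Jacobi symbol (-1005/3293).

1

Pull out -1: (-1005/3293) = (-1/3293)·(1005/3293). Since 3293 ≡ 1 (mod 4), (-1/3293) = +1. Now have (1005/3293).
1005 ≡ 1 (mod 4), so quadratic reciprocity gives (1005/3293) = (3293/1005). Reduce: 3293 ≡ 278 (mod 1005). Now have (278/1005).
Factor out 2: 278 = 2·139. Since 1005 ≡ 5 (mod 8), (2/1005) = -1. Now have -(139/1005).
1005 ≡ 1 (mod 4), so quadratic reciprocity gives (139/1005) = (1005/139). Reduce: 1005 ≡ 32 (mod 139). Now have -(32/139).
Factor out 2: 32 = 2^5. Since 139 ≡ 3 (mod 8), (2/139) = -1, and (2/139)^5 = -1. Now have (1/139).
(1/139) = 1. Collecting the sign factors: 1.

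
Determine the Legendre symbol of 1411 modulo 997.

-1

(1411 / 997)
  = (414 / 997)    [1411 ≡ 414 mod 997]
  = -(207 / 997)    [997 ≡ 5 mod 8 ⇒ (2 / 997) = -1]
  = -(997 / 207)    [QR: 997 ≡ 1 mod 4, sign kept]
  = -(169 / 207)    [997 ≡ 169 mod 207]
  = -(207 / 169)    [QR: 169 ≡ 1 mod 4, sign kept]
  = -(38 / 169)    [207 ≡ 38 mod 169]
  = -(19 / 169)    [169 ≡ 1 mod 8 ⇒ (2 / 169) = +1]
  = -(169 / 19)    [QR: 169 ≡ 1 mod 4, sign kept]
  = -(17 / 19)    [169 ≡ 17 mod 19]
  = -(19 / 17)    [QR: 17 ≡ 1 mod 4, sign kept]
  = -(2 / 17)    [19 ≡ 2 mod 17]
  = -(1 / 17)    [17 ≡ 1 mod 8 ⇒ (2 / 17) = +1]
  = -1    [(1 / 17) = 1]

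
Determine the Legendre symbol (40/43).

Factor out 2: 40 = 2^3·5. Since 43 ≡ 3 (mod 8), (2/43) = -1, and (2/43)^3 = -1. Now have -(5/43).
5 ≡ 1 (mod 4), so quadratic reciprocity gives (5/43) = (43/5). Reduce: 43 ≡ 3 (mod 5). Now have -(3/5).
5 ≡ 1 (mod 4), so quadratic reciprocity gives (3/5) = (5/3). Reduce: 5 ≡ 2 (mod 3). Now have -(2/3).
Factor out 2: 2 = 2. Since 3 ≡ 3 (mod 8), (2/3) = -1. Now have (1/3).
(1/3) = 1. Collecting the sign factors: 1.

1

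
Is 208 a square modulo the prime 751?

yes

(208/751)
  = (13/751)    [751 ≡ 7 mod 8 ⇒ (2/751)^4 = +1]
  = (751/13)    [QR: 13 ≡ 1 mod 4, sign kept]
  = (10/13)    [751 ≡ 10 mod 13]
  = -(5/13)    [13 ≡ 5 mod 8 ⇒ (2/13) = -1]
  = -(13/5)    [QR: 5 ≡ 1 mod 4, sign kept]
  = -(3/5)    [13 ≡ 3 mod 5]
  = -(5/3)    [QR: 5 ≡ 1 mod 4, sign kept]
  = -(2/3)    [5 ≡ 2 mod 3]
  = (1/3)    [3 ≡ 3 mod 8 ⇒ (2/3) = -1]
  = 1    [(1/3) = 1]
(208/751) = 1, and 751 is prime, so 208 is a quadratic residue mod 751.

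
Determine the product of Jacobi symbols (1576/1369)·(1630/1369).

1

By multiplicativity, (1576·1630/1369) = (1576/1369)·(1630/1369).
First factor (1576/1369):
(1576/1369)
  = (207/1369)    [1576 ≡ 207 mod 1369]
  = (1369/207)    [QR: 1369 ≡ 1 mod 4, sign kept]
  = (127/207)    [1369 ≡ 127 mod 207]
  = -(207/127)    [QR: both ≡ 3 mod 4, sign flips]
  = -(80/127)    [207 ≡ 80 mod 127]
  = -(5/127)    [127 ≡ 7 mod 8 ⇒ (2/127)^4 = +1]
  = -(127/5)    [QR: 5 ≡ 1 mod 4, sign kept]
  = -(2/5)    [127 ≡ 2 mod 5]
  = (1/5)    [5 ≡ 5 mod 8 ⇒ (2/5) = -1]
  = 1    [(1/5) = 1]
Second factor (1630/1369):
(1630/1369)
  = (261/1369)    [1630 ≡ 261 mod 1369]
  = (1369/261)    [QR: 261 ≡ 1 mod 4, sign kept]
  = (64/261)    [1369 ≡ 64 mod 261]
  = (1/261)    [261 ≡ 5 mod 8 ⇒ (2/261)^6 = +1]
  = 1    [(1/261) = 1]
Product: (1)·(1) = 1.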